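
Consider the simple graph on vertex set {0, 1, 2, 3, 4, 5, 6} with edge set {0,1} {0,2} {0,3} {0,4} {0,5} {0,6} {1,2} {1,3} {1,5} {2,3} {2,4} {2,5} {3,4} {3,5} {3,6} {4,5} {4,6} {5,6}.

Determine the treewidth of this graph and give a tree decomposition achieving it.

Treewidth 4.
One optimal decomposition is:
Bags: B1 = {0, 1, 2, 3, 5}  B2 = {0, 2, 3, 4, 5}  B3 = {0, 3, 4, 5, 6}
Tree: B1–B2, B2–B3

Each bag holds 5 vertices, so the decomposition has width 4, which upper-bounds the treewidth. On the other hand G contains the 5-clique {0, 1, 2, 3, 5}. A clique must lie in a single bag of any decomposition, so no decomposition can have width below 4. Hence tw(G) = 4 exactly.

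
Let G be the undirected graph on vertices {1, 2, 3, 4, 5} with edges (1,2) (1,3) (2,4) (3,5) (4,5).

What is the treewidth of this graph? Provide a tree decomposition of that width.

The largest bag has 3 vertices, giving width 2; this decomposition certifies tw(G) ≤ 2. For the lower bound, G contains the cycle 1–3–5–4–2–1, so G is not a forest; only forests have treewidth ≤ 1, hence tw(G) ≥ 2. Combining the bounds, tw(G) = 2.

Treewidth 2.
Bags: B1 = {1, 3, 5}  B2 = {1, 4, 5}  B3 = {1, 2, 4}
Tree: B1–B2, B2–B3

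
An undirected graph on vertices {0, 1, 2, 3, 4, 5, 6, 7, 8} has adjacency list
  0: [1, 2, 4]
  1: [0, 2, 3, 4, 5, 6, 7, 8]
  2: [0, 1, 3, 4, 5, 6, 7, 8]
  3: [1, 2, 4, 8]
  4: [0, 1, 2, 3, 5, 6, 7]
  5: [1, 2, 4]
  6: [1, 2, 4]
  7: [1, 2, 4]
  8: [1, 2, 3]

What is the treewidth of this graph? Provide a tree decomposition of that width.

Treewidth 3.
One such decomposition:
Bags: B1 = {1, 2, 3, 4}  B2 = {0, 1, 2, 4}  B3 = {1, 2, 3, 8}  B4 = {1, 2, 4, 5}  B5 = {1, 2, 4, 7}  B6 = {1, 2, 4, 6}
Tree: B1–B2, B1–B3, B1–B4, B1–B5, B1–B6

Each bag holds 4 vertices, so the decomposition has width 3, which upper-bounds the treewidth. On the other hand G contains the 4-clique {1, 2, 3, 8}. A clique must lie in a single bag of any decomposition, so no decomposition can have width below 3. Therefore the treewidth is 3.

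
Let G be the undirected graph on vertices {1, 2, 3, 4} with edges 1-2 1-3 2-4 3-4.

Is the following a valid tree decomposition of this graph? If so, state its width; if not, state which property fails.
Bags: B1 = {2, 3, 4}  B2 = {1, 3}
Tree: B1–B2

No — edge (2,1) lies in no bag.

A tree decomposition must satisfy three properties: every vertex lies in some bag; for every edge, both endpoints lie together in some bag; and for every vertex, the bags containing it form a connected subtree. Here edge (2,1) lies in no bag, so the decomposition is invalid.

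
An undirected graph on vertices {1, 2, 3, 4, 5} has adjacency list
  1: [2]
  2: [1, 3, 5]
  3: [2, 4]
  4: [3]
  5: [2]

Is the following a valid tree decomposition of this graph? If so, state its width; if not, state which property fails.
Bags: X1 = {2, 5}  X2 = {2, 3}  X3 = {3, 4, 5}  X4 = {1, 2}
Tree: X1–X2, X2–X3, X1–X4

A tree decomposition must satisfy three properties: every vertex lies in some bag; for every edge, both endpoints lie together in some bag; and for every vertex, the bags containing it form a connected subtree. Here bags containing vertex 5 are not connected in the tree, so the decomposition is invalid.

No — bags containing vertex 5 are not connected in the tree.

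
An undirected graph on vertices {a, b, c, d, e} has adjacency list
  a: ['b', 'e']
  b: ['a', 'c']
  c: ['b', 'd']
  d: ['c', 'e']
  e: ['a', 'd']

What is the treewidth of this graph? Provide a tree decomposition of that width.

Treewidth 2.
One such decomposition:
Bags: B1 = {a, b, c}  B2 = {a, c, e}  B3 = {c, d, e}
Tree: B1–B2, B2–B3

Every bag has size at most 3, so the width is 3 − 1 = 2 and tw(G) ≤ 2. Since c–b–a–e–d–c is a cycle in G, G is not acyclic. Forests are exactly the graphs of treewidth ≤ 1, so tw(G) ≥ 2. The upper and lower bounds meet at 2, so that is the treewidth.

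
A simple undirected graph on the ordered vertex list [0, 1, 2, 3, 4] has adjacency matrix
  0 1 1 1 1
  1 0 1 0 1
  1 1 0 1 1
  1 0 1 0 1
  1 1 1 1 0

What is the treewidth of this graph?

3

A width-3 tree decomposition is:
Bags: B1 = {0, 1, 2, 4}  B2 = {0, 2, 3, 4}
Tree: B1–B2
Each bag holds 4 vertices, so the decomposition has width 3, which upper-bounds the treewidth. On the other hand G contains the 4-clique {0, 1, 2, 4}. A clique must lie in a single bag of any decomposition, so no decomposition can have width below 3. Combining the bounds, tw(G) = 3.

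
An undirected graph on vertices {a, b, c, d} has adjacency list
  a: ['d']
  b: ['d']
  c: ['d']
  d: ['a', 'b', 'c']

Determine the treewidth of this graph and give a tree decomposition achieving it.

Treewidth 1.
One optimal decomposition is:
Bags: B1 = {a, d}  B2 = {b, d}  B3 = {c, d}
Tree: B1–B2, B1–B3

Every bag has size at most 2, so the width is 2 − 1 = 1 and tw(G) ≤ 1. G has an edge, so its treewidth is at least 1. The upper and lower bounds meet at 1, so that is the treewidth.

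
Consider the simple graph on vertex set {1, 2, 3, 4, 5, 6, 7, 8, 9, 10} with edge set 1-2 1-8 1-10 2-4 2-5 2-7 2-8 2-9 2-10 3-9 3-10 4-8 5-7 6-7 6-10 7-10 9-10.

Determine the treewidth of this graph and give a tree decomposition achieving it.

The largest bag has 3 vertices, giving width 2; this decomposition certifies tw(G) ≤ 2. For the lower bound, the 3 vertices {1, 2, 8} are pairwise adjacent, and any tree decomposition puts a clique entirely inside one bag — forcing width ≥ 2. Combining the bounds, tw(G) = 2.

Treewidth 2.
One optimal decomposition is:
Bags: B1 = {1, 2, 10}  B2 = {2, 9, 10}  B3 = {3, 9, 10}  B4 = {1, 2, 8}  B5 = {2, 7, 10}  B6 = {2, 4, 8}  B7 = {6, 7, 10}  B8 = {2, 5, 7}
Tree: B1–B2, B2–B3, B1–B4, B2–B5, B4–B6, B5–B7, B5–B8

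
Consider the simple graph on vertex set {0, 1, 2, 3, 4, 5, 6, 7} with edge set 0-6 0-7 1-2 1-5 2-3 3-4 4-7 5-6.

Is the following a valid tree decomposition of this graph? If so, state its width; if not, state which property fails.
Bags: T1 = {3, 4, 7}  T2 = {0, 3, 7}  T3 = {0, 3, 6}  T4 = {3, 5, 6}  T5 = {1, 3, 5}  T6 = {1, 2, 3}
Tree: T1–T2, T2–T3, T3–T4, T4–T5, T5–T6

Yes; width 2.

Checking the three conditions: (i) the bags cover all of {0, 1, 2, 3, 4, 5, 6, 7}; (ii) for each edge, some bag contains both endpoints; (iii) the bags containing any fixed vertex form a subtree. All hold, so the decomposition is valid with width 3 − 1 = 2.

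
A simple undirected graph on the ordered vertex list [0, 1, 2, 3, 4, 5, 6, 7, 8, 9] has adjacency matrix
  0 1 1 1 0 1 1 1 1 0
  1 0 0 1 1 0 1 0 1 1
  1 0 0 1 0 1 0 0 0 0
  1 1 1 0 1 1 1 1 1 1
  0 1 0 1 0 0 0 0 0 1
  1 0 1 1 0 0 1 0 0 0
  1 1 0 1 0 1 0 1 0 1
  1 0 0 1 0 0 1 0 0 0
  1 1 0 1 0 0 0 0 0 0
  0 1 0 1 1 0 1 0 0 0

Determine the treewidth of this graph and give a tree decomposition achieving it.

Treewidth 3.
Bags: B1 = {0, 1, 3, 6}  B2 = {0, 1, 3, 8}  B3 = {1, 3, 6, 9}  B4 = {0, 3, 6, 7}  B5 = {0, 3, 5, 6}  B6 = {0, 2, 3, 5}  B7 = {1, 3, 4, 9}
Tree: B1–B2, B1–B3, B1–B4, B1–B5, B5–B6, B3–B7

The largest bag has 4 vertices, giving width 3; this decomposition certifies tw(G) ≤ 3. For the lower bound, the 4 vertices {0, 1, 3, 8} are pairwise adjacent, and any tree decomposition puts a clique entirely inside one bag — forcing width ≥ 3. Combining the bounds, tw(G) = 3.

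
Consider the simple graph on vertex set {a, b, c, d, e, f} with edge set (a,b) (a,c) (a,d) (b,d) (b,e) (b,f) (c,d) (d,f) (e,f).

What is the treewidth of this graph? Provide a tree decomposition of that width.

Every bag has size at most 3, so the width is 3 − 1 = 2 and tw(G) ≤ 2. On the other hand G contains the 3-clique {b, d, f}. A clique must lie in a single bag of any decomposition, so no decomposition can have width below 2. The upper and lower bounds meet at 2, so that is the treewidth.

Treewidth 2.
One such decomposition:
Bags: B1 = {a, b, d}  B2 = {b, d, f}  B3 = {a, c, d}  B4 = {b, e, f}
Tree: B1–B2, B1–B3, B2–B4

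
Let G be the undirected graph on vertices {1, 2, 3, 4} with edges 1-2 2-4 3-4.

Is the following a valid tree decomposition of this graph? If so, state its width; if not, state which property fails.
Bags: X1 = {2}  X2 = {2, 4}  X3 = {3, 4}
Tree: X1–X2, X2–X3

No — vertex 1 appears in no bag.

A tree decomposition must satisfy three properties: every vertex lies in some bag; for every edge, both endpoints lie together in some bag; and for every vertex, the bags containing it form a connected subtree. Here vertex 1 appears in no bag, so the decomposition is invalid.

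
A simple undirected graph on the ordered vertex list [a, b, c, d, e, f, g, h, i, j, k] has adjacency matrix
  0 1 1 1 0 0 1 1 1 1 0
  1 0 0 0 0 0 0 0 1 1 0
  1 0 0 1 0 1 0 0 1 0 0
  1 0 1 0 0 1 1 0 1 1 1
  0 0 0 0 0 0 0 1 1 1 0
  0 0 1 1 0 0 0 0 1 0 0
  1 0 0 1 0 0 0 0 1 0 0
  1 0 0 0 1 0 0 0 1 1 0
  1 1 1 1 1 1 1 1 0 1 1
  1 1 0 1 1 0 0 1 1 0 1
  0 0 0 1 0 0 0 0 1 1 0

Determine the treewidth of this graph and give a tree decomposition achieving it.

Every bag has size at most 4, so the width is 4 − 1 = 3 and tw(G) ≤ 3. For the lower bound, the 4 vertices {a, d, g, i} are pairwise adjacent, and any tree decomposition puts a clique entirely inside one bag — forcing width ≥ 3. Hence tw(G) = 3 exactly.

Treewidth 3.
One optimal decomposition is:
Bags: B1 = {a, d, i, j}  B2 = {a, b, i, j}  B3 = {a, h, i, j}  B4 = {d, i, j, k}  B5 = {a, c, d, i}  B6 = {e, h, i, j}  B7 = {a, d, g, i}  B8 = {c, d, f, i}
Tree: B1–B2, B2–B3, B1–B4, B1–B5, B3–B6, B1–B7, B5–B8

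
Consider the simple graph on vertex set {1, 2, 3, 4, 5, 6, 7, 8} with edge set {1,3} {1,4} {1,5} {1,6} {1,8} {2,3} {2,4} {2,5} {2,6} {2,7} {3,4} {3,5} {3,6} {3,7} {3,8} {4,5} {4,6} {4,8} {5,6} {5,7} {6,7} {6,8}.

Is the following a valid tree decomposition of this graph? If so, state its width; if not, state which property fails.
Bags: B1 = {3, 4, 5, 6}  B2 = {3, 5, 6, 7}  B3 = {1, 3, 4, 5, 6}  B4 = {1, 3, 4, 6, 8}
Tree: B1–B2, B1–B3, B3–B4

A tree decomposition must satisfy three properties: every vertex lies in some bag; for every edge, both endpoints lie together in some bag; and for every vertex, the bags containing it form a connected subtree. Here vertex 2 appears in no bag, so the decomposition is invalid.

No — vertex 2 appears in no bag.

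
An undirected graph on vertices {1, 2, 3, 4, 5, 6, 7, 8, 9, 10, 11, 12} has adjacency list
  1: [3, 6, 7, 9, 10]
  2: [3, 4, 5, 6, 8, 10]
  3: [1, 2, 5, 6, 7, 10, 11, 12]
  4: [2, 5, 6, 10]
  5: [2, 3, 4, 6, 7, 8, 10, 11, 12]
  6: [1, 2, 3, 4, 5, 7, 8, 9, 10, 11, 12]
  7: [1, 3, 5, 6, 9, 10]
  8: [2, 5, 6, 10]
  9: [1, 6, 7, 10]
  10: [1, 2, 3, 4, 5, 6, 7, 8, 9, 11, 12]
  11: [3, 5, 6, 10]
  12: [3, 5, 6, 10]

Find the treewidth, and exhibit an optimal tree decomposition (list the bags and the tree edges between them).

Treewidth 4.
One such decomposition:
Bags: B1 = {2, 3, 5, 6, 10}  B2 = {2, 5, 6, 8, 10}  B3 = {3, 5, 6, 7, 10}  B4 = {3, 5, 6, 10, 11}  B5 = {3, 5, 6, 10, 12}  B6 = {1, 3, 6, 7, 10}  B7 = {2, 4, 5, 6, 10}  B8 = {1, 6, 7, 9, 10}
Tree: B1–B2, B1–B3, B3–B4, B3–B5, B3–B6, B1–B7, B6–B8

The largest bag has 5 vertices, giving width 4; this decomposition certifies tw(G) ≤ 4. On the other hand G contains the 5-clique {1, 6, 7, 9, 10}. A clique must lie in a single bag of any decomposition, so no decomposition can have width below 4. Therefore the treewidth is 4.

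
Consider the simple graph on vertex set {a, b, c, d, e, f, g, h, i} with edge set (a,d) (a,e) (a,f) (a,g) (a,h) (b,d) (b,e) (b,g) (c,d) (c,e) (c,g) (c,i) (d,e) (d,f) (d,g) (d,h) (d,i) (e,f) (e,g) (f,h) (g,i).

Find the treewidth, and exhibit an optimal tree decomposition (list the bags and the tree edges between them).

Treewidth 3.
One such decomposition:
Bags: B1 = {a, d, e, f}  B2 = {a, d, f, h}  B3 = {a, d, e, g}  B4 = {b, d, e, g}  B5 = {c, d, e, g}  B6 = {c, d, g, i}
Tree: B1–B2, B1–B3, B3–B4, B3–B5, B5–B6

The largest bag has 4 vertices, giving width 3; this decomposition certifies tw(G) ≤ 3. On the other hand G contains the 4-clique {c, d, e, g}. A clique must lie in a single bag of any decomposition, so no decomposition can have width below 3. The upper and lower bounds meet at 3, so that is the treewidth.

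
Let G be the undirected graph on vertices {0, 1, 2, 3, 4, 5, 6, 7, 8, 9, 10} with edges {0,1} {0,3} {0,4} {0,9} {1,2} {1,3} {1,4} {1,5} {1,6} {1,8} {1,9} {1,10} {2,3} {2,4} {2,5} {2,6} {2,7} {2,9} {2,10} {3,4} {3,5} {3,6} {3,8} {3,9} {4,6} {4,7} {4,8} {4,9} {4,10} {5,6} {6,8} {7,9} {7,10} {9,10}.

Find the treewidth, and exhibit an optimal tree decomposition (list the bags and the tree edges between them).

Each bag holds 5 vertices, so the decomposition has width 4, which upper-bounds the treewidth. For the lower bound, the 5 vertices {1, 2, 4, 9, 10} are pairwise adjacent, and any tree decomposition puts a clique entirely inside one bag — forcing width ≥ 4. The upper and lower bounds meet at 4, so that is the treewidth.

Treewidth 4.
One optimal decomposition is:
Bags: B1 = {1, 2, 3, 4, 9}  B2 = {1, 2, 4, 9, 10}  B3 = {1, 2, 3, 4, 6}  B4 = {1, 2, 3, 5, 6}  B5 = {2, 4, 7, 9, 10}  B6 = {0, 1, 3, 4, 9}  B7 = {1, 3, 4, 6, 8}
Tree: B1–B2, B1–B3, B3–B4, B2–B5, B1–B6, B3–B7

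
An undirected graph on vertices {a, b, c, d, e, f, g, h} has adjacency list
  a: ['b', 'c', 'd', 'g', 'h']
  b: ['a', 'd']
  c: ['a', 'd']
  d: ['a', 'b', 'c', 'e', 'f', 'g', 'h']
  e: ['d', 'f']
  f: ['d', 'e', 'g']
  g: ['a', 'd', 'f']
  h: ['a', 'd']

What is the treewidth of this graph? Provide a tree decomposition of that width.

Treewidth 2.
One such decomposition:
Bags: B1 = {a, d, g}  B2 = {a, c, d}  B3 = {d, f, g}  B4 = {a, b, d}  B5 = {d, e, f}  B6 = {a, d, h}
Tree: B1–B2, B1–B3, B2–B4, B3–B5, B2–B6

Every bag has size at most 3, so the width is 3 − 1 = 2 and tw(G) ≤ 2. For the lower bound, the 3 vertices {a, d, g} are pairwise adjacent, and any tree decomposition puts a clique entirely inside one bag — forcing width ≥ 2. Combining the bounds, tw(G) = 2.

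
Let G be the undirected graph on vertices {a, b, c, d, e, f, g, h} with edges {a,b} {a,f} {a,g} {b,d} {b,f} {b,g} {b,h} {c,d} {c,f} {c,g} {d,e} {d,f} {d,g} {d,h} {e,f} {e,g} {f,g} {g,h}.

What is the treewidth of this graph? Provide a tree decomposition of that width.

Treewidth 3.
One such decomposition:
Bags: B1 = {b, d, f, g}  B2 = {a, b, f, g}  B3 = {c, d, f, g}  B4 = {d, e, f, g}  B5 = {b, d, g, h}
Tree: B1–B2, B1–B3, B3–B4, B1–B5

The largest bag has 4 vertices, giving width 3; this decomposition certifies tw(G) ≤ 3. Conversely, {b, d, g, h} is a clique of size 4, and the vertices of any clique must share a bag in every tree decomposition; so some bag has ≥ 4 vertices and tw(G) ≥ 3. Hence tw(G) = 3 exactly.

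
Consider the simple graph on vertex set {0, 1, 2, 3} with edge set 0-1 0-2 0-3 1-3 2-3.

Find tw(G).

A width-2 tree decomposition is:
Bags: B1 = {0, 1, 3}  B2 = {0, 2, 3}
Tree: B1–B2
The largest bag has 3 vertices, giving width 2; this decomposition certifies tw(G) ≤ 2. On the other hand G contains the 3-clique {0, 1, 3}. A clique must lie in a single bag of any decomposition, so no decomposition can have width below 2. The upper and lower bounds meet at 2, so that is the treewidth.

2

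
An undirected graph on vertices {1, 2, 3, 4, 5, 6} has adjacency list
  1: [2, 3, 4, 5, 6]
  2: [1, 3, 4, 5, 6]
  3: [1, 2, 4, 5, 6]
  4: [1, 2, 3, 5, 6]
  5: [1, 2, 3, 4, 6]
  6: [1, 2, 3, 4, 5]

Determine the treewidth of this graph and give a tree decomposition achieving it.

Treewidth 5.
Bags: B1 = {1, 2, 3, 4, 5, 6}
Tree: (single bag)

A single bag containing all 6 vertices is trivially a valid decomposition of width 5. Conversely, {1, 2, 3, 4, 5, 6} is a clique of size 6, and the vertices of any clique must share a bag in every tree decomposition; so some bag has ≥ 6 vertices and tw(G) ≥ 5. Hence tw(G) = 5 exactly.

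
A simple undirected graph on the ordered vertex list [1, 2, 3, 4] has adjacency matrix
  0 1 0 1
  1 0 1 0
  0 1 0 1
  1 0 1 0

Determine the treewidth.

A width-2 tree decomposition is:
Bags: B1 = {1, 2, 4}  B2 = {2, 3, 4}
Tree: B1–B2
Each bag holds 3 vertices, so the decomposition has width 2, which upper-bounds the treewidth. For the lower bound, G contains the cycle 4–1–2–3–4, so G is not a forest; only forests have treewidth ≤ 1, hence tw(G) ≥ 2. Therefore the treewidth is 2.

2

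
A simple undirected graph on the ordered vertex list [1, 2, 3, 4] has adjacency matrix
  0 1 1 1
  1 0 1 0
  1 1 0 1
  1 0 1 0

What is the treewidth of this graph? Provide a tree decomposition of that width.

Each bag holds 3 vertices, so the decomposition has width 2, which upper-bounds the treewidth. For the lower bound, the 3 vertices {1, 2, 3} are pairwise adjacent, and any tree decomposition puts a clique entirely inside one bag — forcing width ≥ 2. Hence tw(G) = 2 exactly.

Treewidth 2.
One such decomposition:
Bags: B1 = {1, 3, 4}  B2 = {1, 2, 3}
Tree: B1–B2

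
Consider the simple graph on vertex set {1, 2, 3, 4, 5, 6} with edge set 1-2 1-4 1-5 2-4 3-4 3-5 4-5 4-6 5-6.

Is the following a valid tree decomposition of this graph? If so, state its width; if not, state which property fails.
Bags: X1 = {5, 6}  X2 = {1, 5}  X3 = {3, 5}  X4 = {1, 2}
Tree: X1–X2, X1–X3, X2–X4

A tree decomposition must satisfy three properties: every vertex lies in some bag; for every edge, both endpoints lie together in some bag; and for every vertex, the bags containing it form a connected subtree. Here vertex 4 appears in no bag, so the decomposition is invalid.

No — vertex 4 appears in no bag.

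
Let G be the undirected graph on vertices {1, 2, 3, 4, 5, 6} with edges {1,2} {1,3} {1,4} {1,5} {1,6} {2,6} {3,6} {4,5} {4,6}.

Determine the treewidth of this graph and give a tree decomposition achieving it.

Every bag has size at most 3, so the width is 3 − 1 = 2 and tw(G) ≤ 2. On the other hand G contains the 3-clique {1, 4, 5}. A clique must lie in a single bag of any decomposition, so no decomposition can have width below 2. The upper and lower bounds meet at 2, so that is the treewidth.

Treewidth 2.
Bags: B1 = {1, 2, 6}  B2 = {1, 4, 6}  B3 = {1, 3, 6}  B4 = {1, 4, 5}
Tree: B1–B2, B2–B3, B2–B4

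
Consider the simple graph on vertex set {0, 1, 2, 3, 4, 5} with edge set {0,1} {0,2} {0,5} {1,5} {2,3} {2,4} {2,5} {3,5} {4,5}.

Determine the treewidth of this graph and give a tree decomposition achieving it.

The largest bag has 3 vertices, giving width 2; this decomposition certifies tw(G) ≤ 2. For the lower bound, the 3 vertices {0, 1, 5} are pairwise adjacent, and any tree decomposition puts a clique entirely inside one bag — forcing width ≥ 2. The upper and lower bounds meet at 2, so that is the treewidth.

Treewidth 2.
Bags: B1 = {0, 2, 5}  B2 = {2, 3, 5}  B3 = {2, 4, 5}  B4 = {0, 1, 5}
Tree: B1–B2, B1–B3, B1–B4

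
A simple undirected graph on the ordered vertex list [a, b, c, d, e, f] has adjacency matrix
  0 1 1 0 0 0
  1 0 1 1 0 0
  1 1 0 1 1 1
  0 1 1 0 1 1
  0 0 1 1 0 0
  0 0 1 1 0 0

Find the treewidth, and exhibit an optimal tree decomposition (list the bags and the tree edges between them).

Each bag holds 3 vertices, so the decomposition has width 2, which upper-bounds the treewidth. Conversely, {c, d, e} is a clique of size 3, and the vertices of any clique must share a bag in every tree decomposition; so some bag has ≥ 3 vertices and tw(G) ≥ 2. Hence tw(G) = 2 exactly.

Treewidth 2.
Bags: B1 = {c, d, e}  B2 = {c, d, f}  B3 = {b, c, d}  B4 = {a, b, c}
Tree: B1–B2, B1–B3, B3–B4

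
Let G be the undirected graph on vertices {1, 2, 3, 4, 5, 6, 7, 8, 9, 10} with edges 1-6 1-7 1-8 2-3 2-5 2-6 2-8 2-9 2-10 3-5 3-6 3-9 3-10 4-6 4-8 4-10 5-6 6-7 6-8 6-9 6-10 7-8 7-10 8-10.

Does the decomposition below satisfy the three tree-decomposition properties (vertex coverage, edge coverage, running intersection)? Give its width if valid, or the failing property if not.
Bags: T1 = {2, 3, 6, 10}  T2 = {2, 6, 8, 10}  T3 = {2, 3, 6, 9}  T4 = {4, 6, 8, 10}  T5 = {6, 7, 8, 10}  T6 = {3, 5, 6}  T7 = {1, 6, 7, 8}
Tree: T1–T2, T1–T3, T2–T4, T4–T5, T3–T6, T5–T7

A tree decomposition must satisfy three properties: every vertex lies in some bag; for every edge, both endpoints lie together in some bag; and for every vertex, the bags containing it form a connected subtree. Here edge (2,5) lies in no bag, so the decomposition is invalid.

No — edge (2,5) lies in no bag.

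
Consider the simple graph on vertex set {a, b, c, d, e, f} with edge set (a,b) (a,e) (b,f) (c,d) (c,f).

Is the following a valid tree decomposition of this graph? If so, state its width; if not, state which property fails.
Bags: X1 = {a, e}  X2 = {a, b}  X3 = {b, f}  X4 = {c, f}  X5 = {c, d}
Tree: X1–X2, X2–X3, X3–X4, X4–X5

Yes; width 1.

Every vertex of G appears in some bag (union = {a, b, c, d, e, f}); every edge is covered by a bag; and for each vertex v the set of bags containing v is connected in the bag tree. The decomposition is therefore valid. The largest bag has 2 vertices, so the width is 1.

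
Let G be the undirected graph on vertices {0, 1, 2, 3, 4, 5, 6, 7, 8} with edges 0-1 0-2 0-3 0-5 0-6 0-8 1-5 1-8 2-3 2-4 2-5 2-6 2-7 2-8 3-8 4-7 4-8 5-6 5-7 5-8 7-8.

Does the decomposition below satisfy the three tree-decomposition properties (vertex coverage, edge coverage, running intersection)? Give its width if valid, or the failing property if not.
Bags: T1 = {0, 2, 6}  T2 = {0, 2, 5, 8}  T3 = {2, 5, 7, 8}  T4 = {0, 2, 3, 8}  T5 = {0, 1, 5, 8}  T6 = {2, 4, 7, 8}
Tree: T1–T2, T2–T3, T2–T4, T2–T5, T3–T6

A tree decomposition must satisfy three properties: every vertex lies in some bag; for every edge, both endpoints lie together in some bag; and for every vertex, the bags containing it form a connected subtree. Here edge (5,6) lies in no bag, so the decomposition is invalid.

No — edge (5,6) lies in no bag.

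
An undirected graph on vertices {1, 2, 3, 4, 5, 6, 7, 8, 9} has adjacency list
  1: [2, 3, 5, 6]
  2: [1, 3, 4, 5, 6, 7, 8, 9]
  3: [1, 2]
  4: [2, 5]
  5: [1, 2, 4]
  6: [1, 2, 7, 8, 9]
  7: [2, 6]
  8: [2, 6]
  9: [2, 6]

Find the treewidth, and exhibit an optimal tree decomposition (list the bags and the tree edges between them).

Treewidth 2.
Bags: B1 = {1, 2, 5}  B2 = {1, 2, 6}  B3 = {2, 6, 8}  B4 = {2, 6, 9}  B5 = {2, 4, 5}  B6 = {1, 2, 3}  B7 = {2, 6, 7}
Tree: B1–B2, B2–B3, B2–B4, B1–B5, B2–B6, B3–B7

The largest bag has 3 vertices, giving width 2; this decomposition certifies tw(G) ≤ 2. On the other hand G contains the 3-clique {1, 2, 3}. A clique must lie in a single bag of any decomposition, so no decomposition can have width below 2. Combining the bounds, tw(G) = 2.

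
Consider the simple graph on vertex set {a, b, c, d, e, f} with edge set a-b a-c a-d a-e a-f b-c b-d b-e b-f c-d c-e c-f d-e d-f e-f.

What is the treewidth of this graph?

A width-5 tree decomposition is:
Bags: B1 = {a, b, c, d, e, f}
Tree: (single bag)
A single bag containing all 6 vertices is trivially a valid decomposition of width 5. Conversely, {a, b, c, d, e, f} is a clique of size 6, and the vertices of any clique must share a bag in every tree decomposition; so some bag has ≥ 6 vertices and tw(G) ≥ 5. Combining the bounds, tw(G) = 5.

5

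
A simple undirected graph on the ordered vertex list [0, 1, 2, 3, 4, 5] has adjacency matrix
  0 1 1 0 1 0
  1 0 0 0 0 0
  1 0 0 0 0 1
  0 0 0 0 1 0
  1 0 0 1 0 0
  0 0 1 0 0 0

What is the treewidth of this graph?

1

A width-1 tree decomposition is:
Bags: B1 = {0, 2}  B2 = {2, 5}  B3 = {0, 4}  B4 = {0, 1}  B5 = {3, 4}
Tree: B1–B2, B1–B3, B3–B4, B3–B5
The largest bag has 2 vertices, giving width 1; this decomposition certifies tw(G) ≤ 1. G has an edge, so its treewidth is at least 1. The upper and lower bounds meet at 1, so that is the treewidth.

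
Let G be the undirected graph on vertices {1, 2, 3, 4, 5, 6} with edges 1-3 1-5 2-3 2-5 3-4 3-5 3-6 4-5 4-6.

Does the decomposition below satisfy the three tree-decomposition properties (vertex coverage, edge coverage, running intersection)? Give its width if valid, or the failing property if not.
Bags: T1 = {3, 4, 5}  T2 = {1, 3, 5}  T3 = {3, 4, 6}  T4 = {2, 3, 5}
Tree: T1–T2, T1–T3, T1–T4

Yes; width 2.

Vertex coverage: the bags together contain {1, 2, 3, 4, 5, 6}, the full vertex set. Edge coverage: each edge of G has both endpoints in at least one bag. Running intersection: for every vertex, the bags containing it form a connected subtree. All three properties hold, so this is a valid tree decomposition of width max|bag| − 1 = 2, and hence tw(G) ≤ 2.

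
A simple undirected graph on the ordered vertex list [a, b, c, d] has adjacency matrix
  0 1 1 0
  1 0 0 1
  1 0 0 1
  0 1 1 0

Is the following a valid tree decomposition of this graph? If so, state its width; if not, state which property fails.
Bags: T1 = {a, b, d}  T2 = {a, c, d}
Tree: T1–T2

Every vertex of G appears in some bag (union = {a, b, c, d}); every edge is covered by a bag; and for each vertex v the set of bags containing v is connected in the bag tree. The decomposition is therefore valid. The largest bag has 3 vertices, so the width is 2.

Yes; width 2.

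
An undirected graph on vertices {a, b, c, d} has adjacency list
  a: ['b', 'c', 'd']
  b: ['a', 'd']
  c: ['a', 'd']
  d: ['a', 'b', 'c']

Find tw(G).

2

A width-2 tree decomposition is:
Bags: B1 = {a, c, d}  B2 = {a, b, d}
Tree: B1–B2
Each bag holds 3 vertices, so the decomposition has width 2, which upper-bounds the treewidth. On the other hand G contains the 3-clique {a, c, d}. A clique must lie in a single bag of any decomposition, so no decomposition can have width below 2. Combining the bounds, tw(G) = 2.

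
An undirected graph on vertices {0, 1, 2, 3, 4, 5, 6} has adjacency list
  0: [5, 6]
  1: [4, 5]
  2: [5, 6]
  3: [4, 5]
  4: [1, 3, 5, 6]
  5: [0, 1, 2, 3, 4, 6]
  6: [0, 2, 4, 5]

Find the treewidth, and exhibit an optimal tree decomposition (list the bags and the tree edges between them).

Treewidth 2.
One such decomposition:
Bags: B1 = {2, 5, 6}  B2 = {4, 5, 6}  B3 = {3, 4, 5}  B4 = {1, 4, 5}  B5 = {0, 5, 6}
Tree: B1–B2, B2–B3, B3–B4, B2–B5

Each bag holds 3 vertices, so the decomposition has width 2, which upper-bounds the treewidth. On the other hand G contains the 3-clique {0, 5, 6}. A clique must lie in a single bag of any decomposition, so no decomposition can have width below 2. Hence tw(G) = 2 exactly.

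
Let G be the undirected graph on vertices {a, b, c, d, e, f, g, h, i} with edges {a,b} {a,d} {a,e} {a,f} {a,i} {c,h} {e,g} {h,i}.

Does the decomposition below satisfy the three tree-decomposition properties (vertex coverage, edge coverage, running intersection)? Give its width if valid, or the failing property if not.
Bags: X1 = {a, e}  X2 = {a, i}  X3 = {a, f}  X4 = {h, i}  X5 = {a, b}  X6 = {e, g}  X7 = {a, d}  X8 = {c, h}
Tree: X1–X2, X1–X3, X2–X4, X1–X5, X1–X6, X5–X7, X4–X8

Checking the three conditions: (i) the bags cover all of {a, b, c, d, e, f, g, h, i}; (ii) for each edge, some bag contains both endpoints; (iii) the bags containing any fixed vertex form a subtree. All hold, so the decomposition is valid with width 2 − 1 = 1.

Yes; width 1.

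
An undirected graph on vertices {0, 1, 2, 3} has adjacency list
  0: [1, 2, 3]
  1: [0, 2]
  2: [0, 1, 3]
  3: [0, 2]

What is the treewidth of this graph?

A width-2 tree decomposition is:
Bags: B1 = {0, 1, 2}  B2 = {0, 2, 3}
Tree: B1–B2
The largest bag has 3 vertices, giving width 2; this decomposition certifies tw(G) ≤ 2. On the other hand G contains the 3-clique {0, 1, 2}. A clique must lie in a single bag of any decomposition, so no decomposition can have width below 2. Combining the bounds, tw(G) = 2.

2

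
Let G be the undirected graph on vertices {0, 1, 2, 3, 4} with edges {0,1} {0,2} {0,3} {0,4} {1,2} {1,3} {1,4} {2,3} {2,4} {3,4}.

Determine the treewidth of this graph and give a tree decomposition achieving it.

A single bag containing all 5 vertices is trivially a valid decomposition of width 4. On the other hand G contains the 5-clique {0, 1, 2, 3, 4}. A clique must lie in a single bag of any decomposition, so no decomposition can have width below 4. The upper and lower bounds meet at 4, so that is the treewidth.

Treewidth 4.
One optimal decomposition is:
Bags: B1 = {0, 1, 2, 3, 4}
Tree: (single bag)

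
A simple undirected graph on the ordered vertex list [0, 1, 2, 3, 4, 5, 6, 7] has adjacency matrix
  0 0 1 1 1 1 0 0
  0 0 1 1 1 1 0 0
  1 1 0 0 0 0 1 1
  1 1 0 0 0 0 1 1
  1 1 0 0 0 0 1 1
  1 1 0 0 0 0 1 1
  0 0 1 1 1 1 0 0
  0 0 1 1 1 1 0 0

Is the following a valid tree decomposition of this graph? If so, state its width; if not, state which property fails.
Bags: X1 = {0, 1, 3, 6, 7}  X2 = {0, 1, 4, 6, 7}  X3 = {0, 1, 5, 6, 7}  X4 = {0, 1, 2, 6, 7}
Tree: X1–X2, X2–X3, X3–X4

Checking the three conditions: (i) the bags cover all of {0, 1, 2, 3, 4, 5, 6, 7}; (ii) for each edge, some bag contains both endpoints; (iii) the bags containing any fixed vertex form a subtree. All hold, so the decomposition is valid with width 5 − 1 = 4.

Yes; width 4.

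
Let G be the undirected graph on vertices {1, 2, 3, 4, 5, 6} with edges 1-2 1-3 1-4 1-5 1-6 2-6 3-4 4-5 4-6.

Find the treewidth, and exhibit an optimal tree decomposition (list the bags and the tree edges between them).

Treewidth 2.
One such decomposition:
Bags: B1 = {1, 4, 5}  B2 = {1, 4, 6}  B3 = {1, 3, 4}  B4 = {1, 2, 6}
Tree: B1–B2, B1–B3, B2–B4

The largest bag has 3 vertices, giving width 2; this decomposition certifies tw(G) ≤ 2. For the lower bound, the 3 vertices {1, 2, 6} are pairwise adjacent, and any tree decomposition puts a clique entirely inside one bag — forcing width ≥ 2. Combining the bounds, tw(G) = 2.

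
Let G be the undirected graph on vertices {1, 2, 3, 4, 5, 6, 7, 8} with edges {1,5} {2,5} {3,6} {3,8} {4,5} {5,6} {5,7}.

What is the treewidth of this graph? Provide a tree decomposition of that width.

Treewidth 1.
One such decomposition:
Bags: B1 = {5, 7}  B2 = {5, 6}  B3 = {1, 5}  B4 = {3, 6}  B5 = {4, 5}  B6 = {3, 8}  B7 = {2, 5}
Tree: B1–B2, B2–B3, B2–B4, B2–B5, B4–B6, B3–B7

The largest bag has 2 vertices, giving width 1; this decomposition certifies tw(G) ≤ 1. Since G has at least one edge (e.g. 7–5), it is not an edgeless graph, so tw(G) ≥ 1. Combining the bounds, tw(G) = 1.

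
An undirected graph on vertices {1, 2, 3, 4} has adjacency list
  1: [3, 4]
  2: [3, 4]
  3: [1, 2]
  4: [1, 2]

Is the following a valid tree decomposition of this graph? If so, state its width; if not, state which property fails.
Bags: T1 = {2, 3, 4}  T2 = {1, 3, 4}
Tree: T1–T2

Checking the three conditions: (i) the bags cover all of {1, 2, 3, 4}; (ii) for each edge, some bag contains both endpoints; (iii) the bags containing any fixed vertex form a subtree. All hold, so the decomposition is valid with width 3 − 1 = 2.

Yes; width 2.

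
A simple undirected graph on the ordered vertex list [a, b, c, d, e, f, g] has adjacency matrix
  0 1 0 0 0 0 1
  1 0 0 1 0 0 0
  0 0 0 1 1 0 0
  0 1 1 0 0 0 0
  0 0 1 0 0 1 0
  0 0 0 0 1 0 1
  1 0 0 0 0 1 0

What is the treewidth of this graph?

A width-2 tree decomposition is:
Bags: B1 = {c, e, f}  B2 = {c, f, g}  B3 = {a, c, g}  B4 = {a, b, c}  B5 = {b, c, d}
Tree: B1–B2, B2–B3, B3–B4, B4–B5
The largest bag has 3 vertices, giving width 2; this decomposition certifies tw(G) ≤ 2. Since c–e–f–g–a–b–d–c is a cycle in G, G is not acyclic. Forests are exactly the graphs of treewidth ≤ 1, so tw(G) ≥ 2. The upper and lower bounds meet at 2, so that is the treewidth.

2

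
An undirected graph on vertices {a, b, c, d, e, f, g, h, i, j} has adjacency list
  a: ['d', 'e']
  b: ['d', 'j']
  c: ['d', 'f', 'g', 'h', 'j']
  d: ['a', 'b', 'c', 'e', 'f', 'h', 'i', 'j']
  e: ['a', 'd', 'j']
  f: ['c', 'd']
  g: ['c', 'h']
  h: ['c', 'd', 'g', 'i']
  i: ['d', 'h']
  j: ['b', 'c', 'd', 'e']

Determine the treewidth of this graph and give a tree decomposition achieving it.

Each bag holds 3 vertices, so the decomposition has width 2, which upper-bounds the treewidth. For the lower bound, the 3 vertices {b, d, j} are pairwise adjacent, and any tree decomposition puts a clique entirely inside one bag — forcing width ≥ 2. The upper and lower bounds meet at 2, so that is the treewidth.

Treewidth 2.
One optimal decomposition is:
Bags: B1 = {c, d, h}  B2 = {c, g, h}  B3 = {c, d, f}  B4 = {d, h, i}  B5 = {c, d, j}  B6 = {d, e, j}  B7 = {b, d, j}  B8 = {a, d, e}
Tree: B1–B2, B1–B3, B1–B4, B3–B5, B5–B6, B6–B7, B6–B8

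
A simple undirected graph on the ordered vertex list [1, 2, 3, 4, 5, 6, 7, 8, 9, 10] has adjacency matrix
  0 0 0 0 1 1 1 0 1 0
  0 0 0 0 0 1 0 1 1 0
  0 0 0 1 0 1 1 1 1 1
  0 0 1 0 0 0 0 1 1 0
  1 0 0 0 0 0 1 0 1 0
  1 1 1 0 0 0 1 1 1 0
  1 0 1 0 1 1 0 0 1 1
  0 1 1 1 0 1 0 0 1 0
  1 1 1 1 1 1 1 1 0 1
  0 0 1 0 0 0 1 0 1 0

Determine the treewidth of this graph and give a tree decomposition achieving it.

Each bag holds 4 vertices, so the decomposition has width 3, which upper-bounds the treewidth. Conversely, {1, 5, 7, 9} is a clique of size 4, and the vertices of any clique must share a bag in every tree decomposition; so some bag has ≥ 4 vertices and tw(G) ≥ 3. The upper and lower bounds meet at 3, so that is the treewidth.

Treewidth 3.
One optimal decomposition is:
Bags: B1 = {3, 6, 8, 9}  B2 = {3, 4, 8, 9}  B3 = {2, 6, 8, 9}  B4 = {3, 6, 7, 9}  B5 = {3, 7, 9, 10}  B6 = {1, 6, 7, 9}  B7 = {1, 5, 7, 9}
Tree: B1–B2, B1–B3, B1–B4, B4–B5, B4–B6, B6–B7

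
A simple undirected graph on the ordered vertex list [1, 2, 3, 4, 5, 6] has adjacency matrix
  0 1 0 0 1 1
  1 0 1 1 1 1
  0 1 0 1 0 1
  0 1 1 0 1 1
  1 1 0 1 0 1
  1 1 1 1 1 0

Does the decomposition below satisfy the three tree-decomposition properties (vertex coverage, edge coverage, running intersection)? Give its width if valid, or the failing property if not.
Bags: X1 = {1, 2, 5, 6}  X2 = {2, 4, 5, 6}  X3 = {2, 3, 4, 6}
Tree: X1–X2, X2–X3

Every vertex of G appears in some bag (union = {1, 2, 3, 4, 5, 6}); every edge is covered by a bag; and for each vertex v the set of bags containing v is connected in the bag tree. The decomposition is therefore valid. The largest bag has 4 vertices, so the width is 3.

Yes; width 3.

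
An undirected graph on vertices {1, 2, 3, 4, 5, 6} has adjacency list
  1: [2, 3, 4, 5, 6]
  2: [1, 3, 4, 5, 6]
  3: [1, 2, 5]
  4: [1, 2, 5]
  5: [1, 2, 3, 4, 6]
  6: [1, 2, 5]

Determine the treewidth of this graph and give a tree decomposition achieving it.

Treewidth 3.
Bags: B1 = {1, 2, 5, 6}  B2 = {1, 2, 3, 5}  B3 = {1, 2, 4, 5}
Tree: B1–B2, B1–B3

Every bag has size at most 4, so the width is 4 − 1 = 3 and tw(G) ≤ 3. Conversely, {1, 2, 3, 5} is a clique of size 4, and the vertices of any clique must share a bag in every tree decomposition; so some bag has ≥ 4 vertices and tw(G) ≥ 3. Combining the bounds, tw(G) = 3.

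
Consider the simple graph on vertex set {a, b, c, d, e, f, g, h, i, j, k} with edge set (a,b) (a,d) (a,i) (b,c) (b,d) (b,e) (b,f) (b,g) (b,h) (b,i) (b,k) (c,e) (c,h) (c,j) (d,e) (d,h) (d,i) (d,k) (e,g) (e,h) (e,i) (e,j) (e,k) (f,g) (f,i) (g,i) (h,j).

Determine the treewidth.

A width-3 tree decomposition is:
Bags: B1 = {b, d, e, i}  B2 = {b, d, e, h}  B3 = {b, c, e, h}  B4 = {b, e, g, i}  B5 = {c, e, h, j}  B6 = {b, d, e, k}  B7 = {a, b, d, i}  B8 = {b, f, g, i}
Tree: B1–B2, B2–B3, B1–B4, B3–B5, B1–B6, B1–B7, B4–B8
The largest bag has 4 vertices, giving width 3; this decomposition certifies tw(G) ≤ 3. For the lower bound, the 4 vertices {c, e, h, j} are pairwise adjacent, and any tree decomposition puts a clique entirely inside one bag — forcing width ≥ 3. Therefore the treewidth is 3.

3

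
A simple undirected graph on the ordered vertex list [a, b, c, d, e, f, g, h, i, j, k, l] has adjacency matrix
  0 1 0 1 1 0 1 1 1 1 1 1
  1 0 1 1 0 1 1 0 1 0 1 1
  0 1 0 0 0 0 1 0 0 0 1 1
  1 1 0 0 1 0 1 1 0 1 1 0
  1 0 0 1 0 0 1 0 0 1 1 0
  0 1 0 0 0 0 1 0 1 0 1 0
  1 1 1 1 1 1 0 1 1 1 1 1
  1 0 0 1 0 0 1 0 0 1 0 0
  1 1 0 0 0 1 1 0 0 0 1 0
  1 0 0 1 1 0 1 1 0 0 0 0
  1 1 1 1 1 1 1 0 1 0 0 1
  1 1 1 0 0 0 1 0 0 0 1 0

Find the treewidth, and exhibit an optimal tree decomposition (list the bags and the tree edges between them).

Each bag holds 5 vertices, so the decomposition has width 4, which upper-bounds the treewidth. Conversely, {a, d, e, g, j} is a clique of size 5, and the vertices of any clique must share a bag in every tree decomposition; so some bag has ≥ 5 vertices and tw(G) ≥ 4. Hence tw(G) = 4 exactly.

Treewidth 4.
One optimal decomposition is:
Bags: B1 = {a, b, g, i, k}  B2 = {a, b, d, g, k}  B3 = {a, b, g, k, l}  B4 = {b, c, g, k, l}  B5 = {b, f, g, i, k}  B6 = {a, d, e, g, k}  B7 = {a, d, e, g, j}  B8 = {a, d, g, h, j}
Tree: B1–B2, B2–B3, B3–B4, B1–B5, B2–B6, B6–B7, B7–B8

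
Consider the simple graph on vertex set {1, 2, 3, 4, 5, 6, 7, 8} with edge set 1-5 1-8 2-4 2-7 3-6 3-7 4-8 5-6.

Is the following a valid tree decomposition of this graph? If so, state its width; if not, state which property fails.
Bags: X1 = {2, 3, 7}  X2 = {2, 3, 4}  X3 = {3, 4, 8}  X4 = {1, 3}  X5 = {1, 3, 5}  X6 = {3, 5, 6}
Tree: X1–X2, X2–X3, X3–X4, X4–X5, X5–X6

A tree decomposition must satisfy three properties: every vertex lies in some bag; for every edge, both endpoints lie together in some bag; and for every vertex, the bags containing it form a connected subtree. Here edge (8,1) lies in no bag, so the decomposition is invalid.

No — edge (8,1) lies in no bag.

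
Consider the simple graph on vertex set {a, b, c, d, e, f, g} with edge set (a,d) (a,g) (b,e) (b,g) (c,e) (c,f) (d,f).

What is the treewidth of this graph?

A width-2 tree decomposition is:
Bags: B1 = {c, d, f}  B2 = {c, d, e}  B3 = {b, d, e}  B4 = {b, d, g}  B5 = {a, d, g}
Tree: B1–B2, B2–B3, B3–B4, B4–B5
The largest bag has 3 vertices, giving width 2; this decomposition certifies tw(G) ≤ 2. For the lower bound, G contains the cycle d–f–c–e–b–g–a–d, so G is not a forest; only forests have treewidth ≤ 1, hence tw(G) ≥ 2. Therefore the treewidth is 2.

2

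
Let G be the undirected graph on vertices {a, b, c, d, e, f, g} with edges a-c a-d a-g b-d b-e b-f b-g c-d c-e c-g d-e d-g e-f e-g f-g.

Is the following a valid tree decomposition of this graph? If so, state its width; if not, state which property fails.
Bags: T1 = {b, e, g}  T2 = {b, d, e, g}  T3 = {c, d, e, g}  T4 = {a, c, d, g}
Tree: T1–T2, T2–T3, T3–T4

A tree decomposition must satisfy three properties: every vertex lies in some bag; for every edge, both endpoints lie together in some bag; and for every vertex, the bags containing it form a connected subtree. Here vertex f appears in no bag, so the decomposition is invalid.

No — vertex f appears in no bag.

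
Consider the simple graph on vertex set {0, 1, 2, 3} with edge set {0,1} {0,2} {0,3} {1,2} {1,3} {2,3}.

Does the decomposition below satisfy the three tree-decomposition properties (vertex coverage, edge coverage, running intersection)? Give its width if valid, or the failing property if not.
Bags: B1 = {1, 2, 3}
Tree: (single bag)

No — vertex 0 appears in no bag.

A tree decomposition must satisfy three properties: every vertex lies in some bag; for every edge, both endpoints lie together in some bag; and for every vertex, the bags containing it form a connected subtree. Here vertex 0 appears in no bag, so the decomposition is invalid.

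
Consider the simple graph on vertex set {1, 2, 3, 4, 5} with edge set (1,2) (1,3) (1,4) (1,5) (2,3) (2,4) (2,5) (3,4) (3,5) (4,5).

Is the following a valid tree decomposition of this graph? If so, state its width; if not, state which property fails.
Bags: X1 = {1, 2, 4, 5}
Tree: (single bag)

A tree decomposition must satisfy three properties: every vertex lies in some bag; for every edge, both endpoints lie together in some bag; and for every vertex, the bags containing it form a connected subtree. Here vertex 3 appears in no bag, so the decomposition is invalid.

No — vertex 3 appears in no bag.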